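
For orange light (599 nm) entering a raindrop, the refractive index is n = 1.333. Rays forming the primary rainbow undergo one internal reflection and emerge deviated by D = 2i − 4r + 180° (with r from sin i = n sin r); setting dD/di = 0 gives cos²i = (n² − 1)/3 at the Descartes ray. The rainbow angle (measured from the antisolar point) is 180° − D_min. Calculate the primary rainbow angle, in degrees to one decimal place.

cos²i = (1.77689 − 1)/3 = 0.25896; i = arccos(0.50888) = 59.410°.
sin r = sin 59.410°/1.333 = 0.64579; r = 40.225°.
D_min = 2·59.410° − 4·40.225° + 180° = 137.922°.
Rainbow angle = 180° − D_min = 42.078°.

42.1°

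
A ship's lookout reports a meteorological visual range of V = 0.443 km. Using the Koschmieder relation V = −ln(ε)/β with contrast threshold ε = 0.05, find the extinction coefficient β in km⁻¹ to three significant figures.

6.76 km⁻¹

β = −ln(0.05) / V = 2.996 / 0.443 = 6.7624 km⁻¹.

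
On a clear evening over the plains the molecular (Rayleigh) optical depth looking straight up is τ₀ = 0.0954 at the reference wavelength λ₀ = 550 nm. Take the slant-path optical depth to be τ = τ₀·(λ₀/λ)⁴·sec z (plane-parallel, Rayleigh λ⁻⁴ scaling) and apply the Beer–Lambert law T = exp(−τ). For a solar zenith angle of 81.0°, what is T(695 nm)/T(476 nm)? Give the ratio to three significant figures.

2.33

Airmass: sec 81.0° = 6.3925.
τ(695 nm) = 0.0954 × (550/695)⁴ × 6.3925 = 0.0954 × 0.3922 × 6.3925 = 0.2392.
τ(476 nm) = 0.0954 × (550/476)⁴ × 6.3925 = 0.0954 × 1.7825 × 6.3925 = 1.0870.
T(695)/T(476) = exp(τ_B − τ_A) = exp(0.8478) = 2.3346.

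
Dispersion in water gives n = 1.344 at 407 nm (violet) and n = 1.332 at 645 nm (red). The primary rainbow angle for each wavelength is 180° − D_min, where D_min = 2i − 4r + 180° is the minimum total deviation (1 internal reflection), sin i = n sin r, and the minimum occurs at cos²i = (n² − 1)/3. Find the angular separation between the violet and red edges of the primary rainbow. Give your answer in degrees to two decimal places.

At 407 nm (n = 1.344): cos²i = 0.26878 → i = 58.772°, r = 39.512°, D_min = 139.495°, rainbow angle = 40.505°.
At 645 nm (n = 1.332): cos²i = 0.25807 → i = 59.469°, r = 40.290°, D_min = 137.776°, rainbow angle = 42.224°.
Angular width = |40.505° − 42.224°| = 1.719°.

1.72°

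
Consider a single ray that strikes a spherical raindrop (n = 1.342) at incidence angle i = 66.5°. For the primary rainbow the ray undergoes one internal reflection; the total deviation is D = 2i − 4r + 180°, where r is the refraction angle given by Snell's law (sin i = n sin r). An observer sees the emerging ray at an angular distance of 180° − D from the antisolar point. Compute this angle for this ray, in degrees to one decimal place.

sin r = sin 66.5° / 1.342 = 0.9171/1.342 = 0.6834; r = 43.11°.
D = 2·66.5° − 4·43.11° + 180° = 133.00° − 172.42° + 180° = 140.58°.
Angle from antisolar point = 180° − D = 39.42°.

39.4°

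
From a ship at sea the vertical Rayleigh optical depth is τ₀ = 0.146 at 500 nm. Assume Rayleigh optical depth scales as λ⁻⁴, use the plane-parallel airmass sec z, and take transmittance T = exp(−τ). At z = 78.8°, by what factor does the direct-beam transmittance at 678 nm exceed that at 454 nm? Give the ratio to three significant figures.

2.42

Airmass: sec 78.8° = 5.1484.
τ(678 nm) = 0.146 × (500/678)⁴ × 5.1484 = 0.146 × 0.2958 × 5.1484 = 0.2223.
τ(454 nm) = 0.146 × (500/454)⁴ × 5.1484 = 0.146 × 1.4711 × 5.1484 = 1.1058.
T(678)/T(454) = exp(τ_B − τ_A) = exp(0.8835) = 2.4193.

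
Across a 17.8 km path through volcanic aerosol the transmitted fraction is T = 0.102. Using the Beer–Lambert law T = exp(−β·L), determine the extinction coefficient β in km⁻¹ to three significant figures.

0.128 km⁻¹

Beer–Lambert: T = exp(−βL) ⇒ β = −ln(T)/L = −ln(0.102)/17.8 = 2.2828/17.8 = 0.1282 km⁻¹.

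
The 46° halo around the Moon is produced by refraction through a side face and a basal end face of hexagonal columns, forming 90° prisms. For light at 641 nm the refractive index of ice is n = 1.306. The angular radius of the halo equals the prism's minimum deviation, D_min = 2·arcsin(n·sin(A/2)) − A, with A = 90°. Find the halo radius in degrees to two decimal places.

n·sin(A/2) = 1.306 × sin 45° = 1.306 × 0.7071 = 0.9235.
D_min = 2·arcsin(0.9235) − 90° = 2 × 67.440° − 90° = 44.881°.

44.88°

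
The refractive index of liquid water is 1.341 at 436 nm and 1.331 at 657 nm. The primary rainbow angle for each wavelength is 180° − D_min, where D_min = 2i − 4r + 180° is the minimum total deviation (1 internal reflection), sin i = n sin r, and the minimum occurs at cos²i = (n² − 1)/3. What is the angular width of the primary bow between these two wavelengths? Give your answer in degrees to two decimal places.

1.44°

At 436 nm (n = 1.341): cos²i = 0.26609 → i = 58.946°, r = 39.705°, D_min = 139.071°, rainbow angle = 40.929°.
At 657 nm (n = 1.331): cos²i = 0.25719 → i = 59.527°, r = 40.356°, D_min = 137.630°, rainbow angle = 42.370°.
Angular width = |40.929° − 42.370°| = 1.441°.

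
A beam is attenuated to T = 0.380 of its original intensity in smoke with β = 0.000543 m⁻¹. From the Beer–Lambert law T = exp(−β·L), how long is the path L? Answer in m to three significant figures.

1780 m

Beer–Lambert: T = exp(−βL) ⇒ L = −ln(T)/β = −ln(0.380)/0.000543 = 0.9676/0.000543 = 1782 m.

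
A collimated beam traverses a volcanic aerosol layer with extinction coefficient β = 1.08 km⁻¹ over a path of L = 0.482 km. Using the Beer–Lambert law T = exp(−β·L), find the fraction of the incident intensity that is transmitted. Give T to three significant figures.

τ = β·L = 1.08 × 0.482 = 0.5206.
T = exp(−0.5206) = 0.5942.

0.594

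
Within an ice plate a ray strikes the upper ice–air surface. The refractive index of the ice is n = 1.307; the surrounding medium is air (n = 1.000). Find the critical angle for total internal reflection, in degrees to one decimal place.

sin θ_c = n_air / n = 1.000 / 1.307 = 0.7651.
θ_c = arcsin(0.7651) = 49.92°.

49.9°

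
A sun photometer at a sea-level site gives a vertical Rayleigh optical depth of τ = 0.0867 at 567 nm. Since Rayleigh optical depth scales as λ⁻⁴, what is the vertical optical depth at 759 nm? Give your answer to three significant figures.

0.0270

τ(759 nm) = τ(567 nm) × (567/759)⁴ = 0.0867 × (0.7470)⁴ = 0.0867 × 0.3114 = 0.0270.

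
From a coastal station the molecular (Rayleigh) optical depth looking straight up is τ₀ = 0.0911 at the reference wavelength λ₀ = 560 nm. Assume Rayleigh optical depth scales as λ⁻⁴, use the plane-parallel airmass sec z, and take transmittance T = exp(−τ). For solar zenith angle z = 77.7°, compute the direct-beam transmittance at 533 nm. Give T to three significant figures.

sec 77.7° = 4.6942.
τ = 0.0911 × (560/533)⁴ × 4.6942 = 0.0911 × 1.2185 × 4.6942 = 0.5211.
T = exp(−0.5211) = 0.5939.

0.594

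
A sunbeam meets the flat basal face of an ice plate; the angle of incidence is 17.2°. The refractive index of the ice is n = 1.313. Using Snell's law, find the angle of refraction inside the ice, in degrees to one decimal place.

13.0°

Snell: sin θ_r = sin θ_i / n = sin 17.2° / 1.313 = 0.2957 / 1.313 = 0.2252.
θ_r = arcsin(0.2252) = 13.02°.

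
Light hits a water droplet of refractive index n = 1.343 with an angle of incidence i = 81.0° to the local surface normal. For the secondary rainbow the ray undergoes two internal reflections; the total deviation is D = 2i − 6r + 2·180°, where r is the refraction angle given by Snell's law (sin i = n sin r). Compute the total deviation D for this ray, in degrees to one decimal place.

237.9°

sin r = sin 81.0° / 1.343 = 0.9877/1.343 = 0.7354; r = 47.34°.
D = 2·81.0° − 6·47.34° + 2·180° = 162.00° − 284.06° + 360° = 237.94°.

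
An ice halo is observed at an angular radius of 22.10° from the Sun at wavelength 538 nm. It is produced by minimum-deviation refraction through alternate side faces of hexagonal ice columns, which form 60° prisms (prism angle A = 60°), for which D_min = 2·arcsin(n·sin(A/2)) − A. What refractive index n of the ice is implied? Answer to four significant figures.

Rearranging: n = sin((D_min + A)/2) / sin(A/2).
(D_min + A)/2 = (22.10° + 60°)/2 = 41.050°.
n = sin 41.050° / sin 30° = 0.6567 / 0.5000 = 1.3134.

1.313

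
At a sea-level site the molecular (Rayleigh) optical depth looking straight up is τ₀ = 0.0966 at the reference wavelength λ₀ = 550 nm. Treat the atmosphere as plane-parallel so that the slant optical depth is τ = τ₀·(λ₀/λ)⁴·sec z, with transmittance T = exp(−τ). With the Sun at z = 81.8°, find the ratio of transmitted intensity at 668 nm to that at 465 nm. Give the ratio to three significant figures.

2.76

Airmass: sec 81.8° = 7.0112.
τ(668 nm) = 0.0966 × (550/668)⁴ × 7.0112 = 0.0966 × 0.4596 × 7.0112 = 0.3113.
τ(465 nm) = 0.0966 × (550/465)⁴ × 7.0112 = 0.0966 × 1.9572 × 7.0112 = 1.3256.
T(668)/T(465) = exp(τ_B − τ_A) = exp(1.0143) = 2.7575.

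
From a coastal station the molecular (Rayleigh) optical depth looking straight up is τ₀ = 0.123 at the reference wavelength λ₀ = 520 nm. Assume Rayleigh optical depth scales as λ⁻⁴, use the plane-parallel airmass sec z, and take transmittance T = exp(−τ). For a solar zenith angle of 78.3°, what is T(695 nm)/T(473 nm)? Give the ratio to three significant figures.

Airmass: sec 78.3° = 4.9313.
τ(695 nm) = 0.123 × (520/695)⁴ × 4.9313 = 0.123 × 0.3134 × 4.9313 = 0.1901.
τ(473 nm) = 0.123 × (520/473)⁴ × 4.9313 = 0.123 × 1.4607 × 4.9313 = 0.8860.
T(695)/T(473) = exp(τ_B − τ_A) = exp(0.6959) = 2.0055.

2.01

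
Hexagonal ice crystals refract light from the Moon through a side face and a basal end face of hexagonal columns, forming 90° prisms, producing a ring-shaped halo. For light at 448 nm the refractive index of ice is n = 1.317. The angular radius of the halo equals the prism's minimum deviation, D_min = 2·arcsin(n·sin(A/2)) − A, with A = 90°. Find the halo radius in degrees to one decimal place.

n·sin(A/2) = 1.317 × sin 45° = 1.317 × 0.7071 = 0.9313.
D_min = 2·arcsin(0.9313) − 90° = 2 × 68.632° − 90° = 47.264°.

47.3°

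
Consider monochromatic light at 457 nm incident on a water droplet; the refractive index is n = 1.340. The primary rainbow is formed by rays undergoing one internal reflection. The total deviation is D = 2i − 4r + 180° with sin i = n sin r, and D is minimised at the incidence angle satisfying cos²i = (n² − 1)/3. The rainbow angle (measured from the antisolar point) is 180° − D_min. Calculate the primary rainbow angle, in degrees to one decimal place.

41.1°

cos²i = (1.79560 − 1)/3 = 0.26520; i = arccos(0.51498) = 59.004°.
sin r = sin 59.004°/1.340 = 0.63971; r = 39.770°.
D_min = 2·59.004° − 4·39.770° + 180° = 138.929°.
Rainbow angle = 180° − D_min = 41.071°.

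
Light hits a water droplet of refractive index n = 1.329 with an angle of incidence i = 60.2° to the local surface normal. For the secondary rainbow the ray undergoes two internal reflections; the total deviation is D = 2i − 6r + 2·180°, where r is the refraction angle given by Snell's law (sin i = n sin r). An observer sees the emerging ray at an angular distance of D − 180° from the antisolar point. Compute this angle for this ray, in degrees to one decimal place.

sin r = sin 60.2° / 1.329 = 0.8678/1.329 = 0.6529; r = 40.76°.
D = 2·60.2° − 6·40.76° + 2·180° = 120.40° − 244.58° + 360° = 235.82°.
Angle from antisolar point = D − 180° = 55.82°.

55.8°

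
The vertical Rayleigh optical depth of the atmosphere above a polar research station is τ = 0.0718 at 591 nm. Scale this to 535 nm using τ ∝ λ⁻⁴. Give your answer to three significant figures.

0.107

τ(535 nm) = τ(591 nm) × (591/535)⁴ = 0.0718 × (1.1047)⁴ = 0.0718 × 1.4891 = 0.1069.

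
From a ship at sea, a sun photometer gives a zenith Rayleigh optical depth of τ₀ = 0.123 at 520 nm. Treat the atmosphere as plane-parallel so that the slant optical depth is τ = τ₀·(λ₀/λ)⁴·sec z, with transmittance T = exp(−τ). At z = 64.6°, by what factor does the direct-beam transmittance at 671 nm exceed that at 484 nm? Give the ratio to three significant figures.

Airmass: sec 64.6° = 2.3314.
τ(671 nm) = 0.123 × (520/671)⁴ × 2.3314 = 0.123 × 0.3607 × 2.3314 = 0.1034.
τ(484 nm) = 0.123 × (520/484)⁴ × 2.3314 = 0.123 × 1.3324 × 2.3314 = 0.3821.
T(671)/T(484) = exp(τ_B − τ_A) = exp(0.2786) = 1.3213.

1.32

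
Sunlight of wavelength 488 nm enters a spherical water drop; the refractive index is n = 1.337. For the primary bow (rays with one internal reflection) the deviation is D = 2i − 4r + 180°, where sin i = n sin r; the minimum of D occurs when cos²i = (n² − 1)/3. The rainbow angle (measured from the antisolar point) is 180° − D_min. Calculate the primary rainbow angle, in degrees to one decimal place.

41.5°

cos²i = (1.78757 − 1)/3 = 0.26252; i = arccos(0.51237) = 59.178°.
sin r = sin 59.178°/1.337 = 0.64231; r = 39.964°.
D_min = 2·59.178° − 4·39.964° + 180° = 138.500°.
Rainbow angle = 180° − D_min = 41.500°.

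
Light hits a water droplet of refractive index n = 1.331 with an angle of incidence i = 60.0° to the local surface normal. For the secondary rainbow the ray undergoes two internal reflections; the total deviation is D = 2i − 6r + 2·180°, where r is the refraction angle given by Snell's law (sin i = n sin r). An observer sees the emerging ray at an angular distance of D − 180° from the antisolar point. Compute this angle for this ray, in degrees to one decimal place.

sin r = sin 60.0° / 1.331 = 0.8660/1.331 = 0.6507; r = 40.59°.
D = 2·60.0° − 6·40.59° + 2·180° = 120.00° − 243.55° + 360° = 236.45°.
Angle from antisolar point = D − 180° = 56.45°.

56.5°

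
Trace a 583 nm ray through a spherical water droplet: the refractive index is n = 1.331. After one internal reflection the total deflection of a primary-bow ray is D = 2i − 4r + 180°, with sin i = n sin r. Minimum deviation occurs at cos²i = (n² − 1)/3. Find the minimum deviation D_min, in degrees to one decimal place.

137.6°

cos²i = (1.77156 − 1)/3 = 0.25719; i = arccos(0.50714) = 59.527°.
sin r = sin 59.527°/1.331 = 0.64753; r = 40.356°.
D_min = 2·59.527° − 4·40.356° + 180° = 137.630°.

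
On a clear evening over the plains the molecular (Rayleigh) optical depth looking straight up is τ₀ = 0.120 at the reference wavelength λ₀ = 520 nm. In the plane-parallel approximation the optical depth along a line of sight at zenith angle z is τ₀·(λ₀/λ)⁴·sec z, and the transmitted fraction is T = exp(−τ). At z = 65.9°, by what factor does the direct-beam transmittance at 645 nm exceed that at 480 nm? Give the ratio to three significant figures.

1.32

Airmass: sec 65.9° = 2.4490.
τ(645 nm) = 0.120 × (520/645)⁴ × 2.4490 = 0.120 × 0.4224 × 2.4490 = 0.1241.
τ(480 nm) = 0.120 × (520/480)⁴ × 2.4490 = 0.120 × 1.3774 × 2.4490 = 0.4048.
T(645)/T(480) = exp(τ_B − τ_A) = exp(0.2806) = 1.3240.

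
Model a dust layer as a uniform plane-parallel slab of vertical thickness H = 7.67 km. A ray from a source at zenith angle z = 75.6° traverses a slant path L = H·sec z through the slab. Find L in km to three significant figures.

30.8 km

sec z = 1/cos 75.6° = 4.0211.
L = 7.67 × 4.0211 = 30.842 km.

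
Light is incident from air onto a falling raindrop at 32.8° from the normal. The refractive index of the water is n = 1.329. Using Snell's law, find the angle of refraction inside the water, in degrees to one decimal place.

24.1°

Snell: sin θ_r = sin θ_i / n = sin 32.8° / 1.329 = 0.5417 / 1.329 = 0.4076.
θ_r = arcsin(0.4076) = 24.05°.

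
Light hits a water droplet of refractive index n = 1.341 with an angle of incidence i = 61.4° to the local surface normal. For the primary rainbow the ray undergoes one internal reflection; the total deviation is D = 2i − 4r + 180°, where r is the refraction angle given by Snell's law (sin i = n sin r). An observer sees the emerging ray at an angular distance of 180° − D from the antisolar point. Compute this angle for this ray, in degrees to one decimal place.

sin r = sin 61.4° / 1.341 = 0.8780/1.341 = 0.6547; r = 40.90°.
D = 2·61.4° − 4·40.90° + 180° = 122.80° − 163.59° + 180° = 139.21°.
Angle from antisolar point = 180° − D = 40.79°.

40.8°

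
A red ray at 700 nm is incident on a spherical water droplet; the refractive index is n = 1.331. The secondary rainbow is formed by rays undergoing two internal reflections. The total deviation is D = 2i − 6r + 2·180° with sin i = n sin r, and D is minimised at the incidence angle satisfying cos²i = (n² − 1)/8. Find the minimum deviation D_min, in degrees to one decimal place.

cos²i = (1.77156 − 1)/8 = 0.09645; i = arccos(0.31056) = 71.907°.
sin r = sin 71.907°/1.331 = 0.71417; r = 45.575°.
D_min = 2·71.907° − 6·45.575° + 360° = 230.365°.

230.4°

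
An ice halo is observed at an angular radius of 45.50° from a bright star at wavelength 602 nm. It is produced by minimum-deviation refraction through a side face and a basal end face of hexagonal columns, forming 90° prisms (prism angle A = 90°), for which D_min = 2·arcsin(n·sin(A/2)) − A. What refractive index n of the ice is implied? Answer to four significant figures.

Rearranging: n = sin((D_min + A)/2) / sin(A/2).
(D_min + A)/2 = (45.50° + 90°)/2 = 67.750°.
n = sin 67.750° / sin 45° = 0.9255 / 0.7071 = 1.3089.

1.309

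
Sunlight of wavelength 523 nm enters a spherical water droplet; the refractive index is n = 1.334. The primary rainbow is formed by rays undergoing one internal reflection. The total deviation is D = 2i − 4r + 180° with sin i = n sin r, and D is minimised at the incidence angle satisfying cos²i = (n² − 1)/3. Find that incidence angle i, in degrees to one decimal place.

59.4°

cos²i = (1.334² − 1)/3 = (1.77956 − 1)/3 = 0.25985.
cos i = 0.50976, so i = 59.352°.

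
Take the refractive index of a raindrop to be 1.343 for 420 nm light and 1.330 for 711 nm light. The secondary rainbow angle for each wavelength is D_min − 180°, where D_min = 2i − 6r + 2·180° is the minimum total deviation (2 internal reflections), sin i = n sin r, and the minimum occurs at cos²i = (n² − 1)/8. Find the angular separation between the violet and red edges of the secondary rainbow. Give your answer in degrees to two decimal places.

At 420 nm (n = 1.343): cos²i = 0.10046 → i = 71.522°, r = 44.928°, D_min = 233.478°, rainbow angle = 53.478°.
At 711 nm (n = 1.330): cos²i = 0.09611 → i = 71.940°, r = 45.630°, D_min = 230.101°, rainbow angle = 50.101°.
Angular width = |53.478° − 50.101°| = 3.377°.

3.38°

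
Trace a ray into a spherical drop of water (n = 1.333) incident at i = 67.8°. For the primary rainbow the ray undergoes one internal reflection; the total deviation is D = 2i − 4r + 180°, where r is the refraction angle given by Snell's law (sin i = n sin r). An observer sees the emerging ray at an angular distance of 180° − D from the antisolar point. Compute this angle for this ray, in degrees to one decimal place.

sin r = sin 67.8° / 1.333 = 0.9259/1.333 = 0.6946; r = 43.99°.
D = 2·67.8° − 4·43.99° + 180° = 135.60° − 175.97° + 180° = 139.63°.
Angle from antisolar point = 180° − D = 40.37°.

40.4°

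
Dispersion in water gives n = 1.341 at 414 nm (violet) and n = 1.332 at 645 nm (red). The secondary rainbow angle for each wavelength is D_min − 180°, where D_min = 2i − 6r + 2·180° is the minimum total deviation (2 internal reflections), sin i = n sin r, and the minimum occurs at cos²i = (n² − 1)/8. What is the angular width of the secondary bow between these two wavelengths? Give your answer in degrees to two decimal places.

2.34°

At 414 nm (n = 1.341): cos²i = 0.09979 → i = 71.586°, r = 45.034°, D_min = 232.966°, rainbow angle = 52.966°.
At 645 nm (n = 1.332): cos²i = 0.09678 → i = 71.875°, r = 45.520°, D_min = 230.628°, rainbow angle = 50.628°.
Angular width = |52.966° − 50.628°| = 2.337°.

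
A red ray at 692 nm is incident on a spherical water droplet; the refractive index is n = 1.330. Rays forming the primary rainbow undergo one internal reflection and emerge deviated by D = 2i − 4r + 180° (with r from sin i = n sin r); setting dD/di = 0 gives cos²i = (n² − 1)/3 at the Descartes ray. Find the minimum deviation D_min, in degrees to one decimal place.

cos²i = (1.76890 − 1)/3 = 0.25630; i = arccos(0.50626) = 59.585°.
sin r = sin 59.585°/1.330 = 0.64841; r = 40.422°.
D_min = 2·59.585° − 4·40.422° + 180° = 137.484°.

137.5°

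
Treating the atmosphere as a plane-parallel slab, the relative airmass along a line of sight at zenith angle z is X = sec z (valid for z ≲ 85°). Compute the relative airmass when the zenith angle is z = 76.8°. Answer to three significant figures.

X = sec z = 1/cos 76.8° = 1/0.2284 = 4.3792.

4.38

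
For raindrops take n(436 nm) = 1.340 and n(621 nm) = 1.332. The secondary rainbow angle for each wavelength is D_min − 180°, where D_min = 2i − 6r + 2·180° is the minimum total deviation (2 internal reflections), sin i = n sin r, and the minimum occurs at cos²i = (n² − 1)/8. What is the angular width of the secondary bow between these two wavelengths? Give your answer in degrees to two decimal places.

At 436 nm (n = 1.340): cos²i = 0.09945 → i = 71.618°, r = 45.088°, D_min = 232.709°, rainbow angle = 52.709°.
At 621 nm (n = 1.332): cos²i = 0.09678 → i = 71.875°, r = 45.520°, D_min = 230.628°, rainbow angle = 50.628°.
Angular width = |52.709° − 50.628°| = 2.080°.

2.08°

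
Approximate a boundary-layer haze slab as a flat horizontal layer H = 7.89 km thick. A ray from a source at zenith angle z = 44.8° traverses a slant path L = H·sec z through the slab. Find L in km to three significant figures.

sec z = 1/cos 44.8° = 1.4093.
L = 7.89 × 1.4093 = 11.119 km.

11.1 km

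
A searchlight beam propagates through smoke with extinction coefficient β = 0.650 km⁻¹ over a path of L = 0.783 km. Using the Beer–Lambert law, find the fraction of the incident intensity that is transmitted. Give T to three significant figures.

τ = β·L = 0.650 × 0.783 = 0.5090.
T = exp(−0.5090) = 0.6011.

0.601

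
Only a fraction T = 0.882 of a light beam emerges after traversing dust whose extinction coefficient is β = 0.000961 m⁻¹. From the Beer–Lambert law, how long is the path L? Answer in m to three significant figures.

Beer–Lambert: T = exp(−βL) ⇒ L = −ln(T)/β = −ln(0.882)/0.000961 = 0.1256/0.000961 = 130.7 m.

131 m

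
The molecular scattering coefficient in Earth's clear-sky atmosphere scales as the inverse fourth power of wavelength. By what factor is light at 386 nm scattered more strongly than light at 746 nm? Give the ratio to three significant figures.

14.0

Rayleigh scattering ∝ λ⁻⁴, so the ratio of coefficients is the inverse fourth power of the wavelength ratio.
σ(386)/σ(746) = (746/386)⁴ = (1.9326)⁴ = 13.95.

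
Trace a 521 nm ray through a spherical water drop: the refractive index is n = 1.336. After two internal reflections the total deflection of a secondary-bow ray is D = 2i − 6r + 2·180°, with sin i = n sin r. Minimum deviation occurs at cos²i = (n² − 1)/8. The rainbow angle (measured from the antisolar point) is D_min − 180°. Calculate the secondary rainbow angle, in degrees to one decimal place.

51.7°

cos²i = (1.78490 − 1)/8 = 0.09811; i = arccos(0.31323) = 71.746°.
sin r = sin 71.746°/1.336 = 0.71084; r = 45.303°.
D_min = 2·71.746° − 6·45.303° + 360° = 231.674°.
Rainbow angle = D_min − 180° = 51.674°.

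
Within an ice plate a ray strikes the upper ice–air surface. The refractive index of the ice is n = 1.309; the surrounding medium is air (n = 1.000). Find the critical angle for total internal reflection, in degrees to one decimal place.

sin θ_c = n_air / n = 1.000 / 1.309 = 0.7639.
θ_c = arcsin(0.7639) = 49.81°.

49.8°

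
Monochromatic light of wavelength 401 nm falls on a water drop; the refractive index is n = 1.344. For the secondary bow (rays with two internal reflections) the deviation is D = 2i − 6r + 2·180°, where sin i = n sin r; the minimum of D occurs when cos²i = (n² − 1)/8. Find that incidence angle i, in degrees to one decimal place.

71.5°

cos²i = (1.344² − 1)/8 = (1.80634 − 1)/8 = 0.10079.
cos i = 0.31748, so i = 71.490°.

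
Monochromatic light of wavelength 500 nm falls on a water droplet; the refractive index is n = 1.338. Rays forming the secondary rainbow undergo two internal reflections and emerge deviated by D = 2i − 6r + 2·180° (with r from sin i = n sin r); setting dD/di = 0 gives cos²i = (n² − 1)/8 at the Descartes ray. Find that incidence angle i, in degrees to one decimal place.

cos²i = (1.338² − 1)/8 = (1.79024 − 1)/8 = 0.09878.
cos i = 0.31429, so i = 71.682°.

71.7°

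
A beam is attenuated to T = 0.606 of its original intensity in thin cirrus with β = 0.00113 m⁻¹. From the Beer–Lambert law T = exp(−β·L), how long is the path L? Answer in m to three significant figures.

443 m

Beer–Lambert: T = exp(−βL) ⇒ L = −ln(T)/β = −ln(0.606)/0.00113 = 0.5009/0.00113 = 443.3 m.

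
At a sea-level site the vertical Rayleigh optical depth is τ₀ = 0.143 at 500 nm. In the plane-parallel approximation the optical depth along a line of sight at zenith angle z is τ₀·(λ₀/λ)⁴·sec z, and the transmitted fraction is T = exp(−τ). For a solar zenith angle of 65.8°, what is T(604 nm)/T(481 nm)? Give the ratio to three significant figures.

Airmass: sec 65.8° = 2.4395.
τ(604 nm) = 0.143 × (500/604)⁴ × 2.4395 = 0.143 × 0.4696 × 2.4395 = 0.1638.
τ(481 nm) = 0.143 × (500/481)⁴ × 2.4395 = 0.143 × 1.1676 × 2.4395 = 0.4073.
T(604)/T(481) = exp(τ_B − τ_A) = exp(0.2435) = 1.2757.

1.28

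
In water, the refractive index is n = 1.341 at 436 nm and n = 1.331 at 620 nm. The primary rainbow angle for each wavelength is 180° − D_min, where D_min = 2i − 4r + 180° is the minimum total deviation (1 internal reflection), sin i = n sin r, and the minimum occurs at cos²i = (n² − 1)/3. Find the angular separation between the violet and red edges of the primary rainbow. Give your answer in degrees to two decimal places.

At 436 nm (n = 1.341): cos²i = 0.26609 → i = 58.946°, r = 39.705°, D_min = 139.071°, rainbow angle = 40.929°.
At 620 nm (n = 1.331): cos²i = 0.25719 → i = 59.527°, r = 40.356°, D_min = 137.630°, rainbow angle = 42.370°.
Angular width = |40.929° − 42.370°| = 1.441°.

1.44°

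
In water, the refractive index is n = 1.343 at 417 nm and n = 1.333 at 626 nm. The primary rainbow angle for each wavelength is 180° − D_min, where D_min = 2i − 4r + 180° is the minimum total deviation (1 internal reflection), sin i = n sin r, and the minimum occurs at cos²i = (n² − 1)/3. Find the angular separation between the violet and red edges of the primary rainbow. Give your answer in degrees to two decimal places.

1.43°

At 417 nm (n = 1.343): cos²i = 0.26788 → i = 58.830°, r = 39.577°, D_min = 139.354°, rainbow angle = 40.646°.
At 626 nm (n = 1.333): cos²i = 0.25896 → i = 59.410°, r = 40.225°, D_min = 137.922°, rainbow angle = 42.078°.
Angular width = |40.646° − 42.078°| = 1.432°.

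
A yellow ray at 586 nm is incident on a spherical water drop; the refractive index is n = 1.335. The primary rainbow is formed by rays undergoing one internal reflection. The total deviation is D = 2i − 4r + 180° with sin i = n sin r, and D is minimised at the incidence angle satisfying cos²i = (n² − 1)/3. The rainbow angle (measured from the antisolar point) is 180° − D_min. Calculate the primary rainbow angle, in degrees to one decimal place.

41.8°

cos²i = (1.78222 − 1)/3 = 0.26074; i = arccos(0.51063) = 59.294°.
sin r = sin 59.294°/1.335 = 0.64405; r = 40.094°.
D_min = 2·59.294° − 4·40.094° + 180° = 138.212°.
Rainbow angle = 180° − D_min = 41.788°.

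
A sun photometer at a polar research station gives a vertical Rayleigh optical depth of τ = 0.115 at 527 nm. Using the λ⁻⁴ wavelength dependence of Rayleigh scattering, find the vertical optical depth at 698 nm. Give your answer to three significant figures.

0.0374

τ(698 nm) = τ(527 nm) × (527/698)⁴ = 0.115 × (0.7550)⁴ = 0.115 × 0.3250 = 0.0374.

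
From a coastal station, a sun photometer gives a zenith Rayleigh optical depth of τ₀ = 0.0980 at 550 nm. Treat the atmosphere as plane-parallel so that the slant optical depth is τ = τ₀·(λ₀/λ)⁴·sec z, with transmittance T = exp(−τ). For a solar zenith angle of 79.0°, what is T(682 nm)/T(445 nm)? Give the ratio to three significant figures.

Airmass: sec 79.0° = 5.2408.
τ(682 nm) = 0.0980 × (550/682)⁴ × 5.2408 = 0.0980 × 0.4230 × 5.2408 = 0.2172.
τ(445 nm) = 0.0980 × (550/445)⁴ × 5.2408 = 0.0980 × 2.3335 × 5.2408 = 1.1985.
T(682)/T(445) = exp(τ_B − τ_A) = exp(0.9813) = 2.6678.

2.67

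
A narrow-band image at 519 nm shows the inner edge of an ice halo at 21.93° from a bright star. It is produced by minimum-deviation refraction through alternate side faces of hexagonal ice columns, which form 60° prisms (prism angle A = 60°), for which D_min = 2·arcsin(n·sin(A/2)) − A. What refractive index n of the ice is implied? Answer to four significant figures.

1.311

Rearranging: n = sin((D_min + A)/2) / sin(A/2).
(D_min + A)/2 = (21.93° + 60°)/2 = 40.965°.
n = sin 40.965° / sin 30° = 0.6556 / 0.5000 = 1.3112.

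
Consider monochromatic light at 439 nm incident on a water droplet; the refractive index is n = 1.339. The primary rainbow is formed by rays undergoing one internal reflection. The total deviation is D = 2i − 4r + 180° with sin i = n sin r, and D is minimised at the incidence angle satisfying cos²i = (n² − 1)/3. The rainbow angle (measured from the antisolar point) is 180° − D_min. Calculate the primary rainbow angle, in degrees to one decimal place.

41.2°

cos²i = (1.79292 − 1)/3 = 0.26431; i = arccos(0.51411) = 59.062°.
sin r = sin 59.062°/1.339 = 0.64057; r = 39.834°.
D_min = 2·59.062° − 4·39.834° + 180° = 138.786°.
Rainbow angle = 180° − D_min = 41.214°.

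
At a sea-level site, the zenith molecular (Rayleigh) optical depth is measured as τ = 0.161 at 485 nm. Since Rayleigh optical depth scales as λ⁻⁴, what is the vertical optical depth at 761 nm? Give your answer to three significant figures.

0.0266

τ(761 nm) = τ(485 nm) × (485/761)⁴ = 0.161 × (0.6373)⁴ = 0.161 × 0.1650 = 0.0266.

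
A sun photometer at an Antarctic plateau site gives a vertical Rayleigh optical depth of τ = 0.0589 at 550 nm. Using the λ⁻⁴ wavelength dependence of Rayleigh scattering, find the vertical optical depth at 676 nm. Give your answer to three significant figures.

0.0258

τ(676 nm) = τ(550 nm) × (550/676)⁴ = 0.0589 × (0.8136)⁴ = 0.0589 × 0.4382 = 0.0258.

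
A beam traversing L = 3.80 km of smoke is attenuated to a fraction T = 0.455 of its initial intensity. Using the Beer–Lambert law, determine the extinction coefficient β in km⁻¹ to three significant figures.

Beer–Lambert: T = exp(−βL) ⇒ β = −ln(T)/L = −ln(0.455)/3.80 = 0.7875/3.80 = 0.2072 km⁻¹.

0.207 km⁻¹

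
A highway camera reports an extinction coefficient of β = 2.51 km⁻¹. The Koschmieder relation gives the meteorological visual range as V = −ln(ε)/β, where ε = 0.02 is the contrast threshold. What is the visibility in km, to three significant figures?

1.56 km

V = −ln(0.02) / 2.51 = 3.912 / 2.51 = 1.5586 km.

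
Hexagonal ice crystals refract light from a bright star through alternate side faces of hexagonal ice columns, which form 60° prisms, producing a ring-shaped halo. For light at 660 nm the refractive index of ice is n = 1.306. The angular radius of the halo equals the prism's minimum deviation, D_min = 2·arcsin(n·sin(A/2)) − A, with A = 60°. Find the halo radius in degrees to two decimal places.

21.54°

n·sin(A/2) = 1.306 × sin 30° = 1.306 × 0.5000 = 0.6530.
D_min = 2·arcsin(0.6530) − 60° = 2 × 40.768° − 60° = 21.536°.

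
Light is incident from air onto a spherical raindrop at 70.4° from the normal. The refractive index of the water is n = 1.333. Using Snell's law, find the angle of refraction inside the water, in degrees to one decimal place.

Snell: sin θ_r = sin θ_i / n = sin 70.4° / 1.333 = 0.9421 / 1.333 = 0.7067.
θ_r = arcsin(0.7067) = 44.97°.

45.0°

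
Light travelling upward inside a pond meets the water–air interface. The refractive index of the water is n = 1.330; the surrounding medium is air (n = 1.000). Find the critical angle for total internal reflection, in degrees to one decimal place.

sin θ_c = n_air / n = 1.000 / 1.330 = 0.7519.
θ_c = arcsin(0.7519) = 48.75°.

48.8°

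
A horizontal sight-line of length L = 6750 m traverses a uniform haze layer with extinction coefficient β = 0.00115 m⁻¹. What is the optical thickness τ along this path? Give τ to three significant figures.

7.76

τ = β·L = 0.00115 × 6750 = 7.7625.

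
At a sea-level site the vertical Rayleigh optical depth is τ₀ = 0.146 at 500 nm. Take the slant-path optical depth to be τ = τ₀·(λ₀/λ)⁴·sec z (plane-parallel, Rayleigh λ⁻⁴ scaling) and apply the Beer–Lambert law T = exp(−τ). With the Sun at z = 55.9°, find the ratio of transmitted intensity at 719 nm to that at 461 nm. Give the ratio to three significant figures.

Airmass: sec 55.9° = 1.7837.
τ(719 nm) = 0.146 × (500/719)⁴ × 1.7837 = 0.146 × 0.2339 × 1.7837 = 0.0609.
τ(461 nm) = 0.146 × (500/461)⁴ × 1.7837 = 0.146 × 1.3838 × 1.7837 = 0.3604.
T(719)/T(461) = exp(τ_B − τ_A) = exp(0.2995) = 1.3491.

1.35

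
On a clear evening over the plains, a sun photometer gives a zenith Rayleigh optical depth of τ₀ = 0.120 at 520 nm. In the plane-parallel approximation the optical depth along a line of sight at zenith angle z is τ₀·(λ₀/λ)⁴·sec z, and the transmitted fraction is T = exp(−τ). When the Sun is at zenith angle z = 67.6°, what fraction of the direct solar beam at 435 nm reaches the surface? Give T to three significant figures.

0.526

sec 67.6° = 2.6242.
τ = 0.120 × (520/435)⁴ × 2.6242 = 0.120 × 2.0420 × 2.6242 = 0.6430.
T = exp(−0.6430) = 0.5257.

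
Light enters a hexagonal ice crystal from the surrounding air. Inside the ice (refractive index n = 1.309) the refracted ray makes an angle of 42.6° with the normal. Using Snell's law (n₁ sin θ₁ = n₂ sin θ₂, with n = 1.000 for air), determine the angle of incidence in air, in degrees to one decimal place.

62.4°

Snell: sin θ_i = n · sin θ_r = 1.309 × sin 42.6° = 1.309 × 0.6769 = 0.8860.
θ_i = arcsin(0.8860) = 62.38°.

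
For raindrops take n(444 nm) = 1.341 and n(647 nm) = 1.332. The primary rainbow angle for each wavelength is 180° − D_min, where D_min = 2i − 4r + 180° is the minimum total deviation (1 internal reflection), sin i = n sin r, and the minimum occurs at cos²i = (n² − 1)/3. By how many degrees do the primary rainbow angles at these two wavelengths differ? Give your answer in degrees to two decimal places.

At 444 nm (n = 1.341): cos²i = 0.26609 → i = 58.946°, r = 39.705°, D_min = 139.071°, rainbow angle = 40.929°.
At 647 nm (n = 1.332): cos²i = 0.25807 → i = 59.469°, r = 40.290°, D_min = 137.776°, rainbow angle = 42.224°.
Angular width = |40.929° − 42.224°| = 1.295°.

1.29°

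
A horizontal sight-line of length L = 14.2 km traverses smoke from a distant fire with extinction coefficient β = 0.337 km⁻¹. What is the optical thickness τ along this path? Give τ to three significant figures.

4.79

τ = β·L = 0.337 × 14.2 = 4.7854.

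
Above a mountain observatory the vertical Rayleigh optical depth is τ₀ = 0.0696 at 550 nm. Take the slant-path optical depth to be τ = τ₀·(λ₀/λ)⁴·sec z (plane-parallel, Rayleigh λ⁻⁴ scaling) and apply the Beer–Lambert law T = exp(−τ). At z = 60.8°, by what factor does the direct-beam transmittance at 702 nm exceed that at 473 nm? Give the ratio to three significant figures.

Airmass: sec 60.8° = 2.0498.
τ(702 nm) = 0.0696 × (550/702)⁴ × 2.0498 = 0.0696 × 0.3768 × 2.0498 = 0.0538.
τ(473 nm) = 0.0696 × (550/473)⁴ × 2.0498 = 0.0696 × 1.8281 × 2.0498 = 0.2608.
T(702)/T(473) = exp(τ_B − τ_A) = exp(0.2071) = 1.2300.

1.23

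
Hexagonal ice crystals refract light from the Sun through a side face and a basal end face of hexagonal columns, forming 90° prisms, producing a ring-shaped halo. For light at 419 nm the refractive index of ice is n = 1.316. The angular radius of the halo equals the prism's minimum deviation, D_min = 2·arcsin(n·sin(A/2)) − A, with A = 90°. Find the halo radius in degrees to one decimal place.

n·sin(A/2) = 1.316 × sin 45° = 1.316 × 0.7071 = 0.9306.
D_min = 2·arcsin(0.9306) − 90° = 2 × 68.521° − 90° = 47.042°.

47.0°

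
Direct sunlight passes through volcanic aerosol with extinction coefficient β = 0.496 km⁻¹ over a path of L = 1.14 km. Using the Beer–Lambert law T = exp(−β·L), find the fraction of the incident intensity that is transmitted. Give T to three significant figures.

0.568

τ = β·L = 0.496 × 1.14 = 0.5654.
T = exp(−0.5654) = 0.5681.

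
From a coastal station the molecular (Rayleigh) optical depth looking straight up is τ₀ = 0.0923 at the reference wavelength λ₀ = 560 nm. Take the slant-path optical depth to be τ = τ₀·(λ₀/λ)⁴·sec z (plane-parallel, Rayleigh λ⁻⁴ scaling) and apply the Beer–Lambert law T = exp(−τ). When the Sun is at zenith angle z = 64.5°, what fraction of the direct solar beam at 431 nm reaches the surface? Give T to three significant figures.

sec 64.5° = 2.3228.
τ = 0.0923 × (560/431)⁴ × 2.3228 = 0.0923 × 2.8500 × 2.3228 = 0.6110.
T = exp(−0.6110) = 0.5428.

0.543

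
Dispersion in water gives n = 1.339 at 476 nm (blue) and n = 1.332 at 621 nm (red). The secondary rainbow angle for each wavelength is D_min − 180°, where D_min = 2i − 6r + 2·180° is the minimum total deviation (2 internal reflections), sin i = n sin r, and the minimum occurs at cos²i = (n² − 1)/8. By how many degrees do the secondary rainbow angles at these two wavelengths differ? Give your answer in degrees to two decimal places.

At 476 nm (n = 1.339): cos²i = 0.09912 → i = 71.650°, r = 45.141°, D_min = 232.451°, rainbow angle = 52.451°.
At 621 nm (n = 1.332): cos²i = 0.09678 → i = 71.875°, r = 45.520°, D_min = 230.628°, rainbow angle = 50.628°.
Angular width = |52.451° − 50.628°| = 1.823°.

1.82°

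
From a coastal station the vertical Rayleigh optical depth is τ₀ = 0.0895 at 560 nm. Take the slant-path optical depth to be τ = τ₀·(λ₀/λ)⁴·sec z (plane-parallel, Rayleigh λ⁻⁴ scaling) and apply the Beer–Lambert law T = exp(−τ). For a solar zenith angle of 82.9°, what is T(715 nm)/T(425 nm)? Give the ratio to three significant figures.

Airmass: sec 82.9° = 8.0905.
τ(715 nm) = 0.0895 × (560/715)⁴ × 8.0905 = 0.0895 × 0.3763 × 8.0905 = 0.2725.
τ(425 nm) = 0.0895 × (560/425)⁴ × 8.0905 = 0.0895 × 3.0144 × 8.0905 = 2.1827.
T(715)/T(425) = exp(τ_B − τ_A) = exp(1.9102) = 6.7547.

6.75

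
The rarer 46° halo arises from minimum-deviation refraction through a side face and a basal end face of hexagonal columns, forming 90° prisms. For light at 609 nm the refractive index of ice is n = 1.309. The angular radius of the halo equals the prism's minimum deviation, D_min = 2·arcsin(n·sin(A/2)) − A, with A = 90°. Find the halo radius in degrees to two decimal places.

45.52°

n·sin(A/2) = 1.309 × sin 45° = 1.309 × 0.7071 = 0.9256.
D_min = 2·arcsin(0.9256) − 90° = 2 × 67.759° − 90° = 45.519°.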